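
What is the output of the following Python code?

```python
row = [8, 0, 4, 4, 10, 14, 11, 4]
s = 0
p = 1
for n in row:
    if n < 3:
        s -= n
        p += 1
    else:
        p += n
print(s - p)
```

n=8: not <3; p=9
n=0: <3, s = 0-0 = 0; p=10
n=4: not <3; p=14
n=4: not <3; p=18
n=10: not <3; p=28
n=14: not <3; p=42
n=11: not <3; p=53
n=4: not <3; p=57
s-p = 0-57 = -57

-57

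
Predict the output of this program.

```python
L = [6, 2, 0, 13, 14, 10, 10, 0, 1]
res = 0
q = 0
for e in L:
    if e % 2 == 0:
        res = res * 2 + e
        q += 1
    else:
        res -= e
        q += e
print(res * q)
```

8631

e=6: even, res = 0*2+6 = 6; q=1
e=2: even, res = 6*2+2 = 14; q=2
e=0: even, res = 14*2+0 = 28; q=3
e=13: not even, res = 28-13 = 15; q=16
e=14: even, res = 15*2+14 = 44; q=17
e=10: even, res = 44*2+10 = 98; q=18
e=10: even, res = 98*2+10 = 206; q=19
e=0: even, res = 206*2+0 = 412; q=20
e=1: not even, res = 412-1 = 411; q=21
res*q = 411*21 = 8631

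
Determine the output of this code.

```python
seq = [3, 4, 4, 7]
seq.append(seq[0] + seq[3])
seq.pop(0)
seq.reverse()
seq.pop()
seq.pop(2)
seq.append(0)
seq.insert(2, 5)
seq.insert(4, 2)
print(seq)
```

[10, 7, 5, 0, 2]

append seq[0]+seq[3] = 3+7 = 10 → [3, 4, 4, 7, 10]
pop(0) removes 3 → [4, 4, 7, 10]
reverse → [10, 7, 4, 4]
pop() removes 4 → [10, 7, 4]
pop(2) removes 4 → [10, 7]
append 0 → [10, 7, 0]
insert 5 at 2 → [10, 7, 5, 0]
insert 2 at 4 → [10, 7, 5, 0, 2]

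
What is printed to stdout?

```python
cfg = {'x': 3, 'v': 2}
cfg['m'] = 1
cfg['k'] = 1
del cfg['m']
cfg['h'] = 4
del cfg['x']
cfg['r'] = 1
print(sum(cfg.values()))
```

8

cfg['m'] = 1 → {'x': 3, 'v': 2, 'm': 1}
cfg['k'] = 1 → {'x': 3, 'v': 2, 'm': 1, 'k': 1}
del 'm' → {'x': 3, 'v': 2, 'k': 1}
cfg['h'] = 4 → {'x': 3, 'v': 2, 'k': 1, 'h': 4}
del 'x' → {'v': 2, 'k': 1, 'h': 4}
cfg['r'] = 1 → {'v': 2, 'k': 1, 'h': 4, 'r': 1}
sum of values = 8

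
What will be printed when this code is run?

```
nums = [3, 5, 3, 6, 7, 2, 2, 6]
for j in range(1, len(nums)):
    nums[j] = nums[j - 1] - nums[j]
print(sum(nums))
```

-103

j=1: nums[1] = 3-5 = -2 → [3, -2, 3, 6, 7, 2, 2, 6]
j=2: nums[2] = (-2)-3 = -5 → [3, -2, -5, 6, 7, 2, 2, 6]
j=3: nums[3] = (-5)-6 = -11 → [3, -2, -5, -11, 7, 2, 2, 6]
j=4: nums[4] = (-11)-7 = -18 → [3, -2, -5, -11, -18, 2, 2, 6]
j=5: nums[5] = (-18)-2 = -20 → [3, -2, -5, -11, -18, -20, 2, 6]
j=6: nums[6] = (-20)-2 = -22 → [3, -2, -5, -11, -18, -20, -22, 6]
j=7: nums[7] = (-22)-6 = -28 → [3, -2, -5, -11, -18, -20, -22, -28]
sum = -103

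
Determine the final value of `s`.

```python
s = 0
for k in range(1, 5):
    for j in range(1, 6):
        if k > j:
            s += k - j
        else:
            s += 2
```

k=1,j=1: not 1>1, s = 0+2 = 2
k=1,j=2: not 1>2, s = 2+2 = 4
k=1,j=3: not 1>3, s = 4+2 = 6
k=1,j=4: not 1>4, s = 6+2 = 8
k=1,j=5: not 1>5, s = 8+2 = 10
k=2,j=1: 2>1, s = 10+1 = 11
k=2,j=2: not 2>2, s = 11+2 = 13
k=2,j=3: not 2>3, s = 13+2 = 15
k=2,j=4: not 2>4, s = 15+2 = 17
k=2,j=5: not 2>5, s = 17+2 = 19
k=3,j=1: 3>1, s = 19+2 = 21
k=3,j=2: 3>2, s = 21+1 = 22
k=3,j=3: not 3>3, s = 22+2 = 24
k=3,j=4: not 3>4, s = 24+2 = 26
k=3,j=5: not 3>5, s = 26+2 = 28
k=4,j=1: 4>1, s = 28+3 = 31
k=4,j=2: 4>2, s = 31+2 = 33
k=4,j=3: 4>3, s = 33+1 = 34
k=4,j=4: not 4>4, s = 34+2 = 36
k=4,j=5: not 4>5, s = 36+2 = 38

38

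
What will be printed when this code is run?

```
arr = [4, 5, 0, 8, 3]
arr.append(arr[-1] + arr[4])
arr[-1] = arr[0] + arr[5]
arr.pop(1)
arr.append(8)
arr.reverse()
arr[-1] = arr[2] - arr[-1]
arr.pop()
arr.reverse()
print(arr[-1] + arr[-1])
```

append arr[-1]+arr[4] = 3+3 = 6 → [4, 5, 0, 8, 3, 6]
arr[-1] = arr[0]+arr[5] = 4+6 = 10 → [4, 5, 0, 8, 3, 10]
pop(1) removes 5 → [4, 0, 8, 3, 10]
append 8 → [4, 0, 8, 3, 10, 8]
reverse → [8, 10, 3, 8, 0, 4]
arr[-1] = arr[2]-arr[-1] = 3-4 = -1 → [8, 10, 3, 8, 0, -1]
pop() removes -1 → [8, 10, 3, 8, 0]
reverse → [0, 8, 3, 10, 8]
arr[-1]+arr[-1] = 8+8 = 16

16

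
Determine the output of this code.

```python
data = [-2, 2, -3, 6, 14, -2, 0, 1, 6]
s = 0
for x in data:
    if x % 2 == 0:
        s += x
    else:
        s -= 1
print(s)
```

x=-2: even, s = 0+(-2) = -2
x=2: even, s = (-2)+2 = 0
x=-3: not even, s = 0-1 = -1
x=6: even, s = (-1)+6 = 5
x=14: even, s = 5+14 = 19
x=-2: even, s = 19+(-2) = 17
x=0: even, s = 17+0 = 17
x=1: not even, s = 17-1 = 16
x=6: even, s = 16+6 = 22

22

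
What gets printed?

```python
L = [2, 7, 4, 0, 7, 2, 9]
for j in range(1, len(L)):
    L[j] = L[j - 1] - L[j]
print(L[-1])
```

j=1: L[1] = 2-7 = -5 → [2, -5, 4, 0, 7, 2, 9]
j=2: L[2] = (-5)-4 = -9 → [2, -5, -9, 0, 7, 2, 9]
j=3: L[3] = (-9)-0 = -9 → [2, -5, -9, -9, 7, 2, 9]
j=4: L[4] = (-9)-7 = -16 → [2, -5, -9, -9, -16, 2, 9]
j=5: L[5] = (-16)-2 = -18 → [2, -5, -9, -9, -16, -18, 9]
j=6: L[6] = (-18)-9 = -27 → [2, -5, -9, -9, -16, -18, -27]

-27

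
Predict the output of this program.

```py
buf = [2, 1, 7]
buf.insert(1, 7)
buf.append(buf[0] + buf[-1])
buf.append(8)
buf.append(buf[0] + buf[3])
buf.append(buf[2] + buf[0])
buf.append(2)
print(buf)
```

[2, 7, 1, 7, 9, 8, 9, 3, 2]

insert 7 at 1 → [2, 7, 1, 7]
append buf[0]+buf[-1] = 2+7 = 9 → [2, 7, 1, 7, 9]
append 8 → [2, 7, 1, 7, 9, 8]
append buf[0]+buf[3] = 2+7 = 9 → [2, 7, 1, 7, 9, 8, 9]
append buf[2]+buf[0] = 1+2 = 3 → [2, 7, 1, 7, 9, 8, 9, 3]
append 2 → [2, 7, 1, 7, 9, 8, 9, 3, 2]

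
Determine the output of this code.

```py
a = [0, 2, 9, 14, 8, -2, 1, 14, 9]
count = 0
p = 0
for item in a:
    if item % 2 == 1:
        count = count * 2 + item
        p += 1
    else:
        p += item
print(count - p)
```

item=0: not odd; p=0
item=2: not odd; p=2
item=9: odd, count = 0*2+9 = 9; p=3
item=14: not odd; p=17
item=8: not odd; p=25
item=-2: not odd; p=23
item=1: odd, count = 9*2+1 = 19; p=24
item=14: not odd; p=38
item=9: odd, count = 19*2+9 = 47; p=39
count-p = 47-39 = 8

8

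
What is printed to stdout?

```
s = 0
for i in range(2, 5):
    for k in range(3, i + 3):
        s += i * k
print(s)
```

122

i=2,k=3: s = 0+6 = 6
i=2,k=4: s = 6+8 = 14
i=3,k=3: s = 14+9 = 23
i=3,k=4: s = 23+12 = 35
i=3,k=5: s = 35+15 = 50
i=4,k=3: s = 50+12 = 62
i=4,k=4: s = 62+16 = 78
i=4,k=5: s = 78+20 = 98
i=4,k=6: s = 98+24 = 122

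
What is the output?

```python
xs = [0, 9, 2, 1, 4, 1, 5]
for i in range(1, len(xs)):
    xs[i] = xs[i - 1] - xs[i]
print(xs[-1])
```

i=1: xs[1] = 0-9 = -9 → [0, -9, 2, 1, 4, 1, 5]
i=2: xs[2] = (-9)-2 = -11 → [0, -9, -11, 1, 4, 1, 5]
i=3: xs[3] = (-11)-1 = -12 → [0, -9, -11, -12, 4, 1, 5]
i=4: xs[4] = (-12)-4 = -16 → [0, -9, -11, -12, -16, 1, 5]
i=5: xs[5] = (-16)-1 = -17 → [0, -9, -11, -12, -16, -17, 5]
i=6: xs[6] = (-17)-5 = -22 → [0, -9, -11, -12, -16, -17, -22]

-22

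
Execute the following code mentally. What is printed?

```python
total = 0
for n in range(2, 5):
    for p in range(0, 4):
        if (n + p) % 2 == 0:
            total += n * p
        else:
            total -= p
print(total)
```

14

n=2,p=0: even sum, total = 0+0 = 0
n=2,p=1: odd sum, total = 0-1 = -1
n=2,p=2: even sum, total = (-1)+4 = 3
n=2,p=3: odd sum, total = 3-3 = 0
n=3,p=0: odd sum, total = 0-0 = 0
n=3,p=1: even sum, total = 0+3 = 3
n=3,p=2: odd sum, total = 3-2 = 1
n=3,p=3: even sum, total = 1+9 = 10
n=4,p=0: even sum, total = 10+0 = 10
n=4,p=1: odd sum, total = 10-1 = 9
n=4,p=2: even sum, total = 9+8 = 17
n=4,p=3: odd sum, total = 17-3 = 14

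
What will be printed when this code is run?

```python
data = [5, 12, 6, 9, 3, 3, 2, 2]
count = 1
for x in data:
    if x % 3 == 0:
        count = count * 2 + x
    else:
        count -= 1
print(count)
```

283

x=5: not %3==0, count = 1-1 = 0
x=12: %3==0, count = 0*2+12 = 12
x=6: %3==0, count = 12*2+6 = 30
x=9: %3==0, count = 30*2+9 = 69
x=3: %3==0, count = 69*2+3 = 141
x=3: %3==0, count = 141*2+3 = 285
x=2: not %3==0, count = 285-1 = 284
x=2: not %3==0, count = 284-1 = 283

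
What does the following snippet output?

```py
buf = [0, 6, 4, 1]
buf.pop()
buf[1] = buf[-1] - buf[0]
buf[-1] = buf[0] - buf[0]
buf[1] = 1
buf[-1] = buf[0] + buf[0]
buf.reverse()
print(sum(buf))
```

1

pop() removes 1 → [0, 6, 4]
buf[1] = buf[-1]-buf[0] = 4-0 = 4 → [0, 4, 4]
buf[-1] = buf[0]-buf[0] = 0-0 = 0 → [0, 4, 0]
buf[1] = 1 → [0, 1, 0]
buf[-1] = buf[0]+buf[0] = 0+0 = 0 → [0, 1, 0]
reverse → [0, 1, 0]
sum = 1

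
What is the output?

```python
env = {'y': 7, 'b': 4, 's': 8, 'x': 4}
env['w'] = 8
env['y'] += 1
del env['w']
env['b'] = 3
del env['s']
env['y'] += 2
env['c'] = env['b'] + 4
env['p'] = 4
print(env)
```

env['w'] = 8 → {'y': 7, 'b': 4, 's': 8, 'x': 4, 'w': 8}
env['y'] = 7+1 = 8 → {'y': 8, 'b': 4, 's': 8, 'x': 4, 'w': 8}
del 'w' → {'y': 8, 'b': 4, 's': 8, 'x': 4}
env['b'] = 3 → {'y': 8, 'b': 3, 's': 8, 'x': 4}
del 's' → {'y': 8, 'b': 3, 'x': 4}
env['y'] = 8+2 = 10 → {'y': 10, 'b': 3, 'x': 4}
env['c'] = env['b']+4 = 7 → {'y': 10, 'b': 3, 'x': 4, 'c': 7}
env['p'] = 4 → {'y': 10, 'b': 3, 'x': 4, 'c': 7, 'p': 4}

{'y': 10, 'b': 3, 'x': 4, 'c': 7, 'p': 4}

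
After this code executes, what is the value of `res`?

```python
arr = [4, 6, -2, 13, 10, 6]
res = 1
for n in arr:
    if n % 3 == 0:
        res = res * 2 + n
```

22

n=4: not %3==0
n=6: %3==0, res = 1*2+6 = 8
n=-2: not %3==0
n=13: not %3==0
n=10: not %3==0
n=6: %3==0, res = 8*2+6 = 22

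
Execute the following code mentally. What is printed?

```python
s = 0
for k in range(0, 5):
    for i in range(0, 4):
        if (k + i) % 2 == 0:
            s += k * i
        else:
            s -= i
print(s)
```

k=0,i=0: even sum, s = 0+0 = 0
k=0,i=1: odd sum, s = 0-1 = -1
k=0,i=2: even sum, s = (-1)+0 = -1
k=0,i=3: odd sum, s = (-1)-3 = -4
k=1,i=0: odd sum, s = (-4)-0 = -4
k=1,i=1: even sum, s = (-4)+1 = -3
k=1,i=2: odd sum, s = (-3)-2 = -5
k=1,i=3: even sum, s = (-5)+3 = -2
k=2,i=0: even sum, s = (-2)+0 = -2
k=2,i=1: odd sum, s = (-2)-1 = -3
k=2,i=2: even sum, s = (-3)+4 = 1
k=2,i=3: odd sum, s = 1-3 = -2
k=3,i=0: odd sum, s = (-2)-0 = -2
k=3,i=1: even sum, s = (-2)+3 = 1
k=3,i=2: odd sum, s = 1-2 = -1
k=3,i=3: even sum, s = (-1)+9 = 8
k=4,i=0: even sum, s = 8+0 = 8
k=4,i=1: odd sum, s = 8-1 = 7
k=4,i=2: even sum, s = 7+8 = 15
k=4,i=3: odd sum, s = 15-3 = 12

12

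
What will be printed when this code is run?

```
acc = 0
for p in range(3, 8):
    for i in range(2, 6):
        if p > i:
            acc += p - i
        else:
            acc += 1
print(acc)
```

p=3,i=2: 3>2, acc = 0+1 = 1
p=3,i=3: not 3>3, acc = 1+1 = 2
p=3,i=4: not 3>4, acc = 2+1 = 3
p=3,i=5: not 3>5, acc = 3+1 = 4
p=4,i=2: 4>2, acc = 4+2 = 6
p=4,i=3: 4>3, acc = 6+1 = 7
p=4,i=4: not 4>4, acc = 7+1 = 8
p=4,i=5: not 4>5, acc = 8+1 = 9
p=5,i=2: 5>2, acc = 9+3 = 12
p=5,i=3: 5>3, acc = 12+2 = 14
p=5,i=4: 5>4, acc = 14+1 = 15
p=5,i=5: not 5>5, acc = 15+1 = 16
p=6,i=2: 6>2, acc = 16+4 = 20
p=6,i=3: 6>3, acc = 20+3 = 23
p=6,i=4: 6>4, acc = 23+2 = 25
p=6,i=5: 6>5, acc = 25+1 = 26
p=7,i=2: 7>2, acc = 26+5 = 31
p=7,i=3: 7>3, acc = 31+4 = 35
p=7,i=4: 7>4, acc = 35+3 = 38
p=7,i=5: 7>5, acc = 38+2 = 40

40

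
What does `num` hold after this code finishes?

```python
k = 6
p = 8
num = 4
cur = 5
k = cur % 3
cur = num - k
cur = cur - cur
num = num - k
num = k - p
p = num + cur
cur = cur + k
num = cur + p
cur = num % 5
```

-4

k = 5%3 = 2
cur = 4-2 = 2
cur = 2-2 = 0
num = 4-2 = 2
num = 2-8 = -6
p = (-6)+0 = -6
cur = 0+2 = 2
num = 2+(-6) = -4
cur = (-4)%5 = 1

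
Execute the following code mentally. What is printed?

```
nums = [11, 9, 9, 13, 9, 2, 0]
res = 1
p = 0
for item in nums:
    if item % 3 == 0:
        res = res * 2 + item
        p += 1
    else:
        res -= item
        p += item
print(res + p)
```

item=11: not %3==0, res = 1-11 = -10; p=11
item=9: %3==0, res = (-10)*2+9 = -11; p=12
item=9: %3==0, res = (-11)*2+9 = -13; p=13
item=13: not %3==0, res = (-13)-13 = -26; p=26
item=9: %3==0, res = (-26)*2+9 = -43; p=27
item=2: not %3==0, res = (-43)-2 = -45; p=29
item=0: %3==0, res = (-45)*2+0 = -90; p=30
res+p = (-90)+30 = -60

-60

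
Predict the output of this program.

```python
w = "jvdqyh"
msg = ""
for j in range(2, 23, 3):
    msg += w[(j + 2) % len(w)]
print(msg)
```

j=2: add w[4]='y' → 'y'
j=5: add w[1]='v' → 'yv'
j=8: add w[4]='y' → 'yvy'
j=11: add w[1]='v' → 'yvyv'
j=14: add w[4]='y' → 'yvyvy'
j=17: add w[1]='v' → 'yvyvyv'
j=20: add w[4]='y' → 'yvyvyvy'

yvyvyvy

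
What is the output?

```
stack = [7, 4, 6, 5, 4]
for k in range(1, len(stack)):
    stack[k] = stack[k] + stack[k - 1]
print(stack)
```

[7, 11, 17, 22, 26]

k=1: stack[1] = 4+7 = 11 → [7, 11, 6, 5, 4]
k=2: stack[2] = 6+11 = 17 → [7, 11, 17, 5, 4]
k=3: stack[3] = 5+17 = 22 → [7, 11, 17, 22, 4]
k=4: stack[4] = 4+22 = 26 → [7, 11, 17, 22, 26]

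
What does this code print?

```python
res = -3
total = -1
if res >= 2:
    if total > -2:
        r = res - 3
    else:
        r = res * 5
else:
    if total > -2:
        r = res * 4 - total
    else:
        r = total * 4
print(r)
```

res=-3, total=-1
res >= 2 is False; total > -2 is True
→ r = res * 4 - total = -11

-11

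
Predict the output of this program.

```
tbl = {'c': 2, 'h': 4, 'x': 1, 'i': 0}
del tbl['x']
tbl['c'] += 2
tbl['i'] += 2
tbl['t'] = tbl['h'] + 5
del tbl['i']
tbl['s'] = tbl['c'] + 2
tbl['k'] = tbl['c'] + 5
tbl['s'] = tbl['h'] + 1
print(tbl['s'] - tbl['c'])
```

1

del 'x' → {'c': 2, 'h': 4, 'i': 0}
tbl['c'] = 2+2 = 4 → {'c': 4, 'h': 4, 'i': 0}
tbl['i'] = 0+2 = 2 → {'c': 4, 'h': 4, 'i': 2}
tbl['t'] = tbl['h']+5 = 9 → {'c': 4, 'h': 4, 'i': 2, 't': 9}
del 'i' → {'c': 4, 'h': 4, 't': 9}
tbl['s'] = tbl['c']+2 = 6 → {'c': 4, 'h': 4, 't': 9, 's': 6}
tbl['k'] = tbl['c']+5 = 9 → {'c': 4, 'h': 4, 't': 9, 's': 6, 'k': 9}
tbl['s'] = tbl['h']+1 = 5 → {'c': 4, 'h': 4, 't': 9, 's': 5, 'k': 9}
tbl['s']-tbl['c'] = 5-4 = 1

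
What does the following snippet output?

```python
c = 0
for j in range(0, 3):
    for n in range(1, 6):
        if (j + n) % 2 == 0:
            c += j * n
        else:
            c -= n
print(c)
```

-3

j=0,n=1: odd sum, c = 0-1 = -1
j=0,n=2: even sum, c = (-1)+0 = -1
j=0,n=3: odd sum, c = (-1)-3 = -4
j=0,n=4: even sum, c = (-4)+0 = -4
j=0,n=5: odd sum, c = (-4)-5 = -9
j=1,n=1: even sum, c = (-9)+1 = -8
j=1,n=2: odd sum, c = (-8)-2 = -10
j=1,n=3: even sum, c = (-10)+3 = -7
j=1,n=4: odd sum, c = (-7)-4 = -11
j=1,n=5: even sum, c = (-11)+5 = -6
j=2,n=1: odd sum, c = (-6)-1 = -7
j=2,n=2: even sum, c = (-7)+4 = -3
j=2,n=3: odd sum, c = (-3)-3 = -6
j=2,n=4: even sum, c = (-6)+8 = 2
j=2,n=5: odd sum, c = 2-5 = -3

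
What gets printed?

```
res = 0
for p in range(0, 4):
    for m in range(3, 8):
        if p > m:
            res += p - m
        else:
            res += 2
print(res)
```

40

p=0,m=3: not 0>3, res = 0+2 = 2
p=0,m=4: not 0>4, res = 2+2 = 4
p=0,m=5: not 0>5, res = 4+2 = 6
p=0,m=6: not 0>6, res = 6+2 = 8
p=0,m=7: not 0>7, res = 8+2 = 10
p=1,m=3: not 1>3, res = 10+2 = 12
p=1,m=4: not 1>4, res = 12+2 = 14
p=1,m=5: not 1>5, res = 14+2 = 16
p=1,m=6: not 1>6, res = 16+2 = 18
p=1,m=7: not 1>7, res = 18+2 = 20
p=2,m=3: not 2>3, res = 20+2 = 22
p=2,m=4: not 2>4, res = 22+2 = 24
p=2,m=5: not 2>5, res = 24+2 = 26
p=2,m=6: not 2>6, res = 26+2 = 28
p=2,m=7: not 2>7, res = 28+2 = 30
p=3,m=3: not 3>3, res = 30+2 = 32
p=3,m=4: not 3>4, res = 32+2 = 34
p=3,m=5: not 3>5, res = 34+2 = 36
p=3,m=6: not 3>6, res = 36+2 = 38
p=3,m=7: not 3>7, res = 38+2 = 40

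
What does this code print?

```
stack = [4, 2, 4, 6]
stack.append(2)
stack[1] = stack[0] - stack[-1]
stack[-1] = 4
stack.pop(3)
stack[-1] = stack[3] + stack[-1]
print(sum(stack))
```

18

append 2 → [4, 2, 4, 6, 2]
stack[1] = stack[0]-stack[-1] = 4-2 = 2 → [4, 2, 4, 6, 2]
stack[-1] = 4 → [4, 2, 4, 6, 4]
pop(3) removes 6 → [4, 2, 4, 4]
stack[-1] = stack[3]+stack[-1] = 4+4 = 8 → [4, 2, 4, 8]
sum = 18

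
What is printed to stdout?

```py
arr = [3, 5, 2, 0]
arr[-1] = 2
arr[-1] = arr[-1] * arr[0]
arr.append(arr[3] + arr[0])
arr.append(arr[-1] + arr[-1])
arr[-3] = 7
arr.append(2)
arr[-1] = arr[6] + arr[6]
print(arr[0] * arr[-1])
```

arr[-1] = 2 → [3, 5, 2, 2]
arr[-1] = arr[-1]*arr[0] = 2*3 = 6 → [3, 5, 2, 6]
append arr[3]+arr[0] = 6+3 = 9 → [3, 5, 2, 6, 9]
append arr[-1]+arr[-1] = 9+9 = 18 → [3, 5, 2, 6, 9, 18]
arr[-3] = 7 → [3, 5, 2, 7, 9, 18]
append 2 → [3, 5, 2, 7, 9, 18, 2]
arr[-1] = arr[6]+arr[6] = 2+2 = 4 → [3, 5, 2, 7, 9, 18, 4]
arr[0]*arr[-1] = 3*4 = 12

12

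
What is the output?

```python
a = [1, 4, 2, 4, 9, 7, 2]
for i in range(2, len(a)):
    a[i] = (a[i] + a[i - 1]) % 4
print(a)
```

[1, 4, 2, 2, 3, 2, 0]

i=2: a[2] = (2+4)%4 = 2 → [1, 4, 2, 4, 9, 7, 2]
i=3: a[3] = (4+2)%4 = 2 → [1, 4, 2, 2, 9, 7, 2]
i=4: a[4] = (9+2)%4 = 3 → [1, 4, 2, 2, 3, 7, 2]
i=5: a[5] = (7+3)%4 = 2 → [1, 4, 2, 2, 3, 2, 2]
i=6: a[6] = (2+2)%4 = 0 → [1, 4, 2, 2, 3, 2, 0]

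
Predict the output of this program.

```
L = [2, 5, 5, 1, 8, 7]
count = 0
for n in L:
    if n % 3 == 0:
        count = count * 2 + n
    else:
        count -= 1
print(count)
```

-6

n=2: not %3==0, count = 0-1 = -1
n=5: not %3==0, count = (-1)-1 = -2
n=5: not %3==0, count = (-2)-1 = -3
n=1: not %3==0, count = (-3)-1 = -4
n=8: not %3==0, count = (-4)-1 = -5
n=7: not %3==0, count = (-5)-1 = -6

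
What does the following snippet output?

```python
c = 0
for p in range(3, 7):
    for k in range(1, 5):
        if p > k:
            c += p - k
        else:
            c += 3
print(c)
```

42

p=3,k=1: 3>1, c = 0+2 = 2
p=3,k=2: 3>2, c = 2+1 = 3
p=3,k=3: not 3>3, c = 3+3 = 6
p=3,k=4: not 3>4, c = 6+3 = 9
p=4,k=1: 4>1, c = 9+3 = 12
p=4,k=2: 4>2, c = 12+2 = 14
p=4,k=3: 4>3, c = 14+1 = 15
p=4,k=4: not 4>4, c = 15+3 = 18
p=5,k=1: 5>1, c = 18+4 = 22
p=5,k=2: 5>2, c = 22+3 = 25
p=5,k=3: 5>3, c = 25+2 = 27
p=5,k=4: 5>4, c = 27+1 = 28
p=6,k=1: 6>1, c = 28+5 = 33
p=6,k=2: 6>2, c = 33+4 = 37
p=6,k=3: 6>3, c = 37+3 = 40
p=6,k=4: 6>4, c = 40+2 = 42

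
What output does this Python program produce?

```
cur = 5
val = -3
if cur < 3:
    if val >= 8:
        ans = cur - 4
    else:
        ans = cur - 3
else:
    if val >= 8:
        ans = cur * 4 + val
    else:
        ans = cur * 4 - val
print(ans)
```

cur=5, val=-3
cur < 3 is False; val >= 8 is False
→ ans = cur * 4 - val = 23

23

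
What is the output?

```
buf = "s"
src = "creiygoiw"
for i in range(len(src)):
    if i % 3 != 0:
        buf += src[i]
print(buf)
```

sreygiw

i=0: skip
i=1: add 'r' → 'sr'
i=2: add 'e' → 'sre'
i=3: skip
i=4: add 'y' → 'srey'
i=5: add 'g' → 'sreyg'
i=6: skip
i=7: add 'i' → 'sreygi'
i=8: add 'w' → 'sreygiw'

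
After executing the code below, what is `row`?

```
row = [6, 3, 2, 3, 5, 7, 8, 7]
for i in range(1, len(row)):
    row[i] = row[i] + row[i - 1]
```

i=1: row[1] = 3+6 = 9 → [6, 9, 2, 3, 5, 7, 8, 7]
i=2: row[2] = 2+9 = 11 → [6, 9, 11, 3, 5, 7, 8, 7]
i=3: row[3] = 3+11 = 14 → [6, 9, 11, 14, 5, 7, 8, 7]
i=4: row[4] = 5+14 = 19 → [6, 9, 11, 14, 19, 7, 8, 7]
i=5: row[5] = 7+19 = 26 → [6, 9, 11, 14, 19, 26, 8, 7]
i=6: row[6] = 8+26 = 34 → [6, 9, 11, 14, 19, 26, 34, 7]
i=7: row[7] = 7+34 = 41 → [6, 9, 11, 14, 19, 26, 34, 41]

[6, 9, 11, 14, 19, 26, 34, 41]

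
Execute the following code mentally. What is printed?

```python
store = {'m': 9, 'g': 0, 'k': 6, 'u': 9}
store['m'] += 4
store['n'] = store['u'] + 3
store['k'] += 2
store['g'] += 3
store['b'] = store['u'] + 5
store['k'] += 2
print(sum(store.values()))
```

store['m'] = 9+4 = 13 → {'m': 13, 'g': 0, 'k': 6, 'u': 9}
store['n'] = store['u']+3 = 12 → {'m': 13, 'g': 0, 'k': 6, 'u': 9, 'n': 12}
store['k'] = 6+2 = 8 → {'m': 13, 'g': 0, 'k': 8, 'u': 9, 'n': 12}
store['g'] = 0+3 = 3 → {'m': 13, 'g': 3, 'k': 8, 'u': 9, 'n': 12}
store['b'] = store['u']+5 = 14 → {'m': 13, 'g': 3, 'k': 8, 'u': 9, 'n': 12, 'b': 14}
store['k'] = 8+2 = 10 → {'m': 13, 'g': 3, 'k': 10, 'u': 9, 'n': 12, 'b': 14}
sum of values = 61

61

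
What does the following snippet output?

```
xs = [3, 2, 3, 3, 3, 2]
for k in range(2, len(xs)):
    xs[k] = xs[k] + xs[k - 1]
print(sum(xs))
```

42

k=2: xs[2] = 3+2 = 5 → [3, 2, 5, 3, 3, 2]
k=3: xs[3] = 3+5 = 8 → [3, 2, 5, 8, 3, 2]
k=4: xs[4] = 3+8 = 11 → [3, 2, 5, 8, 11, 2]
k=5: xs[5] = 2+11 = 13 → [3, 2, 5, 8, 11, 13]
sum = 42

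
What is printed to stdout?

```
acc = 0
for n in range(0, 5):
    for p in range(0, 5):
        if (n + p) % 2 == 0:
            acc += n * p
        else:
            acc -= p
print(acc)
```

n=0,p=0: even sum, acc = 0+0 = 0
n=0,p=1: odd sum, acc = 0-1 = -1
n=0,p=2: even sum, acc = (-1)+0 = -1
n=0,p=3: odd sum, acc = (-1)-3 = -4
n=0,p=4: even sum, acc = (-4)+0 = -4
n=1,p=0: odd sum, acc = (-4)-0 = -4
n=1,p=1: even sum, acc = (-4)+1 = -3
n=1,p=2: odd sum, acc = (-3)-2 = -5
n=1,p=3: even sum, acc = (-5)+3 = -2
n=1,p=4: odd sum, acc = (-2)-4 = -6
n=2,p=0: even sum, acc = (-6)+0 = -6
n=2,p=1: odd sum, acc = (-6)-1 = -7
n=2,p=2: even sum, acc = (-7)+4 = -3
n=2,p=3: odd sum, acc = (-3)-3 = -6
n=2,p=4: even sum, acc = (-6)+8 = 2
n=3,p=0: odd sum, acc = 2-0 = 2
n=3,p=1: even sum, acc = 2+3 = 5
n=3,p=2: odd sum, acc = 5-2 = 3
n=3,p=3: even sum, acc = 3+9 = 12
n=3,p=4: odd sum, acc = 12-4 = 8
n=4,p=0: even sum, acc = 8+0 = 8
n=4,p=1: odd sum, acc = 8-1 = 7
n=4,p=2: even sum, acc = 7+8 = 15
n=4,p=3: odd sum, acc = 15-3 = 12
n=4,p=4: even sum, acc = 12+16 = 28

28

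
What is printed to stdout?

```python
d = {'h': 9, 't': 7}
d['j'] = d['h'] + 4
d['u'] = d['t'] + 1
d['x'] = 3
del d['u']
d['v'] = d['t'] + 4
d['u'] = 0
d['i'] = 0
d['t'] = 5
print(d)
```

d['j'] = d['h']+4 = 13 → {'h': 9, 't': 7, 'j': 13}
d['u'] = d['t']+1 = 8 → {'h': 9, 't': 7, 'j': 13, 'u': 8}
d['x'] = 3 → {'h': 9, 't': 7, 'j': 13, 'u': 8, 'x': 3}
del 'u' → {'h': 9, 't': 7, 'j': 13, 'x': 3}
d['v'] = d['t']+4 = 11 → {'h': 9, 't': 7, 'j': 13, 'x': 3, 'v': 11}
d['u'] = 0 → {'h': 9, 't': 7, 'j': 13, 'x': 3, 'v': 11, 'u': 0}
d['i'] = 0 → {'h': 9, 't': 7, 'j': 13, 'x': 3, 'v': 11, 'u': 0, 'i': 0}
d['t'] = 5 → {'h': 9, 't': 5, 'j': 13, 'x': 3, 'v': 11, 'u': 0, 'i': 0}

{'h': 9, 't': 5, 'j': 13, 'x': 3, 'v': 11, 'u': 0, 'i': 0}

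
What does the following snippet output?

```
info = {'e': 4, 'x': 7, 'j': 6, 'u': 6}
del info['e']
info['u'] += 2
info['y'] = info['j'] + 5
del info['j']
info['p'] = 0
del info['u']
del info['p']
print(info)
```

del 'e' → {'x': 7, 'j': 6, 'u': 6}
info['u'] = 6+2 = 8 → {'x': 7, 'j': 6, 'u': 8}
info['y'] = info['j']+5 = 11 → {'x': 7, 'j': 6, 'u': 8, 'y': 11}
del 'j' → {'x': 7, 'u': 8, 'y': 11}
info['p'] = 0 → {'x': 7, 'u': 8, 'y': 11, 'p': 0}
del 'u' → {'x': 7, 'y': 11, 'p': 0}
del 'p' → {'x': 7, 'y': 11}

{'x': 7, 'y': 11}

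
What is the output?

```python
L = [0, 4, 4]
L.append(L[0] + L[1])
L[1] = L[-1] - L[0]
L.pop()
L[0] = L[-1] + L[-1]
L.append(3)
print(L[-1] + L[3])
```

6

append L[0]+L[1] = 0+4 = 4 → [0, 4, 4, 4]
L[1] = L[-1]-L[0] = 4-0 = 4 → [0, 4, 4, 4]
pop() removes 4 → [0, 4, 4]
L[0] = L[-1]+L[-1] = 4+4 = 8 → [8, 4, 4]
append 3 → [8, 4, 4, 3]
L[-1]+L[3] = 3+3 = 6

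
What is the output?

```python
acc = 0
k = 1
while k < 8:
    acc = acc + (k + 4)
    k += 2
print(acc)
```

32

k=1: acc = 0+5 = 5
k=3: acc = 5+7 = 12
k=5: acc = 12+9 = 21
k=7: acc = 21+11 = 32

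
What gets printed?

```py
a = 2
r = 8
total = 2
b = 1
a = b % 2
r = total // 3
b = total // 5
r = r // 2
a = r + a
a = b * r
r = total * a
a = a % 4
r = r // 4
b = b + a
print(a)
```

0

a = 1%2 = 1
r = 2//3 = 0
b = 2//5 = 0
r = 0//2 = 0
a = 0+1 = 1
a = 0*0 = 0
r = 2*0 = 0
a = 0%4 = 0
r = 0//4 = 0
b = 0+0 = 0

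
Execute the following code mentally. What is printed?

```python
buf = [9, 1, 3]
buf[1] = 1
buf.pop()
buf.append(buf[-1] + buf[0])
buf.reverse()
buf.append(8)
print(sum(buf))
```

buf[1] = 1 → [9, 1, 3]
pop() removes 3 → [9, 1]
append buf[-1]+buf[0] = 1+9 = 10 → [9, 1, 10]
reverse → [10, 1, 9]
append 8 → [10, 1, 9, 8]
sum = 28

28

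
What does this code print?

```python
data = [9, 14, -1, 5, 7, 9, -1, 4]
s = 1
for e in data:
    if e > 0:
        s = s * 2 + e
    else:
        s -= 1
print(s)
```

e=9: >0, s = 1*2+9 = 11
e=14: >0, s = 11*2+14 = 36
e=-1: not >0, s = 36-1 = 35
e=5: >0, s = 35*2+5 = 75
e=7: >0, s = 75*2+7 = 157
e=9: >0, s = 157*2+9 = 323
e=-1: not >0, s = 323-1 = 322
e=4: >0, s = 322*2+4 = 648

648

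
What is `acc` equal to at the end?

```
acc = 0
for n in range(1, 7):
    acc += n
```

21

n=1: acc = 0+1 = 1
n=2: acc = 1+2 = 3
n=3: acc = 3+3 = 6
n=4: acc = 6+4 = 10
n=5: acc = 10+5 = 15
n=6: acc = 15+6 = 21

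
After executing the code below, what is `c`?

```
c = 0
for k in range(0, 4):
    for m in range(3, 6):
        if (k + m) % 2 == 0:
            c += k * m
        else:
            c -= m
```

16

k=0,m=3: odd sum, c = 0-3 = -3
k=0,m=4: even sum, c = (-3)+0 = -3
k=0,m=5: odd sum, c = (-3)-5 = -8
k=1,m=3: even sum, c = (-8)+3 = -5
k=1,m=4: odd sum, c = (-5)-4 = -9
k=1,m=5: even sum, c = (-9)+5 = -4
k=2,m=3: odd sum, c = (-4)-3 = -7
k=2,m=4: even sum, c = (-7)+8 = 1
k=2,m=5: odd sum, c = 1-5 = -4
k=3,m=3: even sum, c = (-4)+9 = 5
k=3,m=4: odd sum, c = 5-4 = 1
k=3,m=5: even sum, c = 1+15 = 16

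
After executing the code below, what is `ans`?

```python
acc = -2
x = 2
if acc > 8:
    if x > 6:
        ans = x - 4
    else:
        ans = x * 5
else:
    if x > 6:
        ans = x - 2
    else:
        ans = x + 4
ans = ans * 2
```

12

acc=-2, x=2
acc > 8 is False; x > 6 is False
→ ans = x + 4 = 6
ans = 6*2 = 12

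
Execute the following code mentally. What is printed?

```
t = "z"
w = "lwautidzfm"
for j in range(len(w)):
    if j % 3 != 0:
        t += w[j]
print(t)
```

zwatizf

j=0: skip
j=1: add 'w' → 'zw'
j=2: add 'a' → 'zwa'
j=3: skip
j=4: add 't' → 'zwat'
j=5: add 'i' → 'zwati'
j=6: skip
j=7: add 'z' → 'zwatiz'
j=8: add 'f' → 'zwatizf'
j=9: skip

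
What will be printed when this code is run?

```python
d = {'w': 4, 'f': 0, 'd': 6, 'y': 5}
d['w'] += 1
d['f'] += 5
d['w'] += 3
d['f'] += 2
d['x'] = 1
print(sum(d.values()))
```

d['w'] = 4+1 = 5 → {'w': 5, 'f': 0, 'd': 6, 'y': 5}
d['f'] = 0+5 = 5 → {'w': 5, 'f': 5, 'd': 6, 'y': 5}
d['w'] = 5+3 = 8 → {'w': 8, 'f': 5, 'd': 6, 'y': 5}
d['f'] = 5+2 = 7 → {'w': 8, 'f': 7, 'd': 6, 'y': 5}
d['x'] = 1 → {'w': 8, 'f': 7, 'd': 6, 'y': 5, 'x': 1}
sum of values = 27

27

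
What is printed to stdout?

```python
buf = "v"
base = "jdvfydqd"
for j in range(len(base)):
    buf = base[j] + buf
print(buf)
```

j=0: prepend 'j' → 'jv'
j=1: prepend 'd' → 'djv'
j=2: prepend 'v' → 'vdjv'
j=3: prepend 'f' → 'fvdjv'
j=4: prepend 'y' → 'yfvdjv'
j=5: prepend 'd' → 'dyfvdjv'
j=6: prepend 'q' → 'qdyfvdjv'
j=7: prepend 'd' → 'dqdyfvdjv'

dqdyfvdjv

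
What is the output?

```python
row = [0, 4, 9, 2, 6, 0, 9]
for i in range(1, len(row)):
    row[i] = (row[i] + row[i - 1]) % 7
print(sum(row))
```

i=1: row[1] = (4+0)%7 = 4 → [0, 4, 9, 2, 6, 0, 9]
i=2: row[2] = (9+4)%7 = 6 → [0, 4, 6, 2, 6, 0, 9]
i=3: row[3] = (2+6)%7 = 1 → [0, 4, 6, 1, 6, 0, 9]
i=4: row[4] = (6+1)%7 = 0 → [0, 4, 6, 1, 0, 0, 9]
i=5: row[5] = (0+0)%7 = 0 → [0, 4, 6, 1, 0, 0, 9]
i=6: row[6] = (9+0)%7 = 2 → [0, 4, 6, 1, 0, 0, 2]
sum = 13

13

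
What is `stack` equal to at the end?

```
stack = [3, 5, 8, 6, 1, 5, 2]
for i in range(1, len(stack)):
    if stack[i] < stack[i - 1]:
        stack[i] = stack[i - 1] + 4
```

[3, 5, 8, 12, 16, 20, 24]

i=1: 5>=3, unchanged → [3, 5, 8, 6, 1, 5, 2]
i=2: 8>=5, unchanged → [3, 5, 8, 6, 1, 5, 2]
i=3: 6<8, stack[3] = 8+4 = 12 → [3, 5, 8, 12, 1, 5, 2]
i=4: 1<12, stack[4] = 12+4 = 16 → [3, 5, 8, 12, 16, 5, 2]
i=5: 5<16, stack[5] = 16+4 = 20 → [3, 5, 8, 12, 16, 20, 2]
i=6: 2<20, stack[6] = 20+4 = 24 → [3, 5, 8, 12, 16, 20, 24]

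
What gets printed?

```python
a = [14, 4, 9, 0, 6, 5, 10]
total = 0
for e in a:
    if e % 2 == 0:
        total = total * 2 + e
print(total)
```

e=14: even, total = 0*2+14 = 14
e=4: even, total = 14*2+4 = 32
e=9: not even
e=0: even, total = 32*2+0 = 64
e=6: even, total = 64*2+6 = 134
e=5: not even
e=10: even, total = 134*2+10 = 278

278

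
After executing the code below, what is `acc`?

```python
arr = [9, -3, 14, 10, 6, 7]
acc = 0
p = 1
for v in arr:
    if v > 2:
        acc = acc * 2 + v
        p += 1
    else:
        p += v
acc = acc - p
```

312

v=9: >2, acc = 0*2+9 = 9; p=2
v=-3: not >2; p=-1
v=14: >2, acc = 9*2+14 = 32; p=0
v=10: >2, acc = 32*2+10 = 74; p=1
v=6: >2, acc = 74*2+6 = 154; p=2
v=7: >2, acc = 154*2+7 = 315; p=3
acc-p = 315-3 = 312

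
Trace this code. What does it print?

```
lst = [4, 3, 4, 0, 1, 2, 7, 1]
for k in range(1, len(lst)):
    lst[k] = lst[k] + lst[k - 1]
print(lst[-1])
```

k=1: lst[1] = 3+4 = 7 → [4, 7, 4, 0, 1, 2, 7, 1]
k=2: lst[2] = 4+7 = 11 → [4, 7, 11, 0, 1, 2, 7, 1]
k=3: lst[3] = 0+11 = 11 → [4, 7, 11, 11, 1, 2, 7, 1]
k=4: lst[4] = 1+11 = 12 → [4, 7, 11, 11, 12, 2, 7, 1]
k=5: lst[5] = 2+12 = 14 → [4, 7, 11, 11, 12, 14, 7, 1]
k=6: lst[6] = 7+14 = 21 → [4, 7, 11, 11, 12, 14, 21, 1]
k=7: lst[7] = 1+21 = 22 → [4, 7, 11, 11, 12, 14, 21, 22]

22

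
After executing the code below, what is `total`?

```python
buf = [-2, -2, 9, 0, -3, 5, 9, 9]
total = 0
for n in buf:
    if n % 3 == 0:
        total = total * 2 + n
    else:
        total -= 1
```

91

n=-2: not %3==0, total = 0-1 = -1
n=-2: not %3==0, total = (-1)-1 = -2
n=9: %3==0, total = (-2)*2+9 = 5
n=0: %3==0, total = 5*2+0 = 10
n=-3: %3==0, total = 10*2+(-3) = 17
n=5: not %3==0, total = 17-1 = 16
n=9: %3==0, total = 16*2+9 = 41
n=9: %3==0, total = 41*2+9 = 91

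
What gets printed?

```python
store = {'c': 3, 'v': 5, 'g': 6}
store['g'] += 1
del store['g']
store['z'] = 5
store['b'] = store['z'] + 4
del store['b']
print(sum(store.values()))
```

store['g'] = 6+1 = 7 → {'c': 3, 'v': 5, 'g': 7}
del 'g' → {'c': 3, 'v': 5}
store['z'] = 5 → {'c': 3, 'v': 5, 'z': 5}
store['b'] = store['z']+4 = 9 → {'c': 3, 'v': 5, 'z': 5, 'b': 9}
del 'b' → {'c': 3, 'v': 5, 'z': 5}
sum of values = 13

13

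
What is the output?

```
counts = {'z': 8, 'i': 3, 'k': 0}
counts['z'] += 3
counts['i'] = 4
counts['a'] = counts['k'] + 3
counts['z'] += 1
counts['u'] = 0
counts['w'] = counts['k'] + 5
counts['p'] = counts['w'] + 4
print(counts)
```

{'z': 12, 'i': 4, 'k': 0, 'a': 3, 'u': 0, 'w': 5, 'p': 9}

counts['z'] = 8+3 = 11 → {'z': 11, 'i': 3, 'k': 0}
counts['i'] = 4 → {'z': 11, 'i': 4, 'k': 0}
counts['a'] = counts['k']+3 = 3 → {'z': 11, 'i': 4, 'k': 0, 'a': 3}
counts['z'] = 11+1 = 12 → {'z': 12, 'i': 4, 'k': 0, 'a': 3}
counts['u'] = 0 → {'z': 12, 'i': 4, 'k': 0, 'a': 3, 'u': 0}
counts['w'] = counts['k']+5 = 5 → {'z': 12, 'i': 4, 'k': 0, 'a': 3, 'u': 0, 'w': 5}
counts['p'] = counts['w']+4 = 9 → {'z': 12, 'i': 4, 'k': 0, 'a': 3, 'u': 0, 'w': 5, 'p': 9}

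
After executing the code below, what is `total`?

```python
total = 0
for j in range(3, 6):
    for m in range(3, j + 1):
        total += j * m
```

97

j=3,m=3: total = 0+9 = 9
j=4,m=3: total = 9+12 = 21
j=4,m=4: total = 21+16 = 37
j=5,m=3: total = 37+15 = 52
j=5,m=4: total = 52+20 = 72
j=5,m=5: total = 72+25 = 97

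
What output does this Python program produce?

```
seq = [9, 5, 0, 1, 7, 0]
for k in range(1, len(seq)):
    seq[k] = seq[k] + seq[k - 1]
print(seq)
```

[9, 14, 14, 15, 22, 22]

k=1: seq[1] = 5+9 = 14 → [9, 14, 0, 1, 7, 0]
k=2: seq[2] = 0+14 = 14 → [9, 14, 14, 1, 7, 0]
k=3: seq[3] = 1+14 = 15 → [9, 14, 14, 15, 7, 0]
k=4: seq[4] = 7+15 = 22 → [9, 14, 14, 15, 22, 0]
k=5: seq[5] = 0+22 = 22 → [9, 14, 14, 15, 22, 22]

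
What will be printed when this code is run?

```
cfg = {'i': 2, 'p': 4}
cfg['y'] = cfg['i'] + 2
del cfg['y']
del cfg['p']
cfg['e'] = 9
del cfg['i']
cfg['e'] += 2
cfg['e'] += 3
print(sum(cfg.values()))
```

14

cfg['y'] = cfg['i']+2 = 4 → {'i': 2, 'p': 4, 'y': 4}
del 'y' → {'i': 2, 'p': 4}
del 'p' → {'i': 2}
cfg['e'] = 9 → {'i': 2, 'e': 9}
del 'i' → {'e': 9}
cfg['e'] = 9+2 = 11 → {'e': 11}
cfg['e'] = 11+3 = 14 → {'e': 14}
sum of values = 14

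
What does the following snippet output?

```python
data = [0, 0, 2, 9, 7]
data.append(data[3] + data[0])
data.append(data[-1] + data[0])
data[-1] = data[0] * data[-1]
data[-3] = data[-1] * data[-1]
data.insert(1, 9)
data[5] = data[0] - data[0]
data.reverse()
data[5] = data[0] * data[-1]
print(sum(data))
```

append data[3]+data[0] = 9+0 = 9 → [0, 0, 2, 9, 7, 9]
append data[-1]+data[0] = 9+0 = 9 → [0, 0, 2, 9, 7, 9, 9]
data[-1] = data[0]*data[-1] = 0*9 = 0 → [0, 0, 2, 9, 7, 9, 0]
data[-3] = data[-1]*data[-1] = 0*0 = 0 → [0, 0, 2, 9, 0, 9, 0]
insert 9 at 1 → [0, 9, 0, 2, 9, 0, 9, 0]
data[5] = data[0]-data[0] = 0-0 = 0 → [0, 9, 0, 2, 9, 0, 9, 0]
reverse → [0, 9, 0, 9, 2, 0, 9, 0]
data[5] = data[0]*data[-1] = 0*0 = 0 → [0, 9, 0, 9, 2, 0, 9, 0]
sum = 29

29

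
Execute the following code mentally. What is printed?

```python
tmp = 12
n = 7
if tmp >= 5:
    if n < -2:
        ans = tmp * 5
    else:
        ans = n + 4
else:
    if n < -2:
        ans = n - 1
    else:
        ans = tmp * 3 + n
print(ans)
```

tmp=12, n=7
tmp >= 5 is True; n < -2 is False
→ ans = n + 4 = 11

11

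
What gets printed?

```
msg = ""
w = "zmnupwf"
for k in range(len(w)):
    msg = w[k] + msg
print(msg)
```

k=0: prepend 'z' → 'z'
k=1: prepend 'm' → 'mz'
k=2: prepend 'n' → 'nmz'
k=3: prepend 'u' → 'unmz'
k=4: prepend 'p' → 'punmz'
k=5: prepend 'w' → 'wpunmz'
k=6: prepend 'f' → 'fwpunmz'

fwpunmz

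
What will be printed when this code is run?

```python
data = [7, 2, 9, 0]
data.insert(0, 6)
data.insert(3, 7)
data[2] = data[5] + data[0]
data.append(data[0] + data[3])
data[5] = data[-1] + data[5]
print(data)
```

insert 6 at 0 → [6, 7, 2, 9, 0]
insert 7 at 3 → [6, 7, 2, 7, 9, 0]
data[2] = data[5]+data[0] = 0+6 = 6 → [6, 7, 6, 7, 9, 0]
append data[0]+data[3] = 6+7 = 13 → [6, 7, 6, 7, 9, 0, 13]
data[5] = data[-1]+data[5] = 13+0 = 13 → [6, 7, 6, 7, 9, 13, 13]

[6, 7, 6, 7, 9, 13, 13]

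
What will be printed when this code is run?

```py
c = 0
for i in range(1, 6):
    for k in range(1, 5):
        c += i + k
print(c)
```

i=1,k=1: c = 0+2 = 2
i=1,k=2: c = 2+3 = 5
i=1,k=3: c = 5+4 = 9
i=1,k=4: c = 9+5 = 14
i=2,k=1: c = 14+3 = 17
i=2,k=2: c = 17+4 = 21
i=2,k=3: c = 21+5 = 26
i=2,k=4: c = 26+6 = 32
i=3,k=1: c = 32+4 = 36
i=3,k=2: c = 36+5 = 41
i=3,k=3: c = 41+6 = 47
i=3,k=4: c = 47+7 = 54
i=4,k=1: c = 54+5 = 59
i=4,k=2: c = 59+6 = 65
i=4,k=3: c = 65+7 = 72
i=4,k=4: c = 72+8 = 80
i=5,k=1: c = 80+6 = 86
i=5,k=2: c = 86+7 = 93
i=5,k=3: c = 93+8 = 101
i=5,k=4: c = 101+9 = 110

110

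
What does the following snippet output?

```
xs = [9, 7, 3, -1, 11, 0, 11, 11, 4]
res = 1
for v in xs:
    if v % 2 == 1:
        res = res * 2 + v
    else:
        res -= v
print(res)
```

1041

v=9: odd, res = 1*2+9 = 11
v=7: odd, res = 11*2+7 = 29
v=3: odd, res = 29*2+3 = 61
v=-1: odd, res = 61*2+(-1) = 121
v=11: odd, res = 121*2+11 = 253
v=0: not odd, res = 253-0 = 253
v=11: odd, res = 253*2+11 = 517
v=11: odd, res = 517*2+11 = 1045
v=4: not odd, res = 1045-4 = 1041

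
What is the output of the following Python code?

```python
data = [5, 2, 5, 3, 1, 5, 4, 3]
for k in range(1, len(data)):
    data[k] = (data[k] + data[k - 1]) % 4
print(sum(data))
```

k=1: data[1] = (2+5)%4 = 3 → [5, 3, 5, 3, 1, 5, 4, 3]
k=2: data[2] = (5+3)%4 = 0 → [5, 3, 0, 3, 1, 5, 4, 3]
k=3: data[3] = (3+0)%4 = 3 → [5, 3, 0, 3, 1, 5, 4, 3]
k=4: data[4] = (1+3)%4 = 0 → [5, 3, 0, 3, 0, 5, 4, 3]
k=5: data[5] = (5+0)%4 = 1 → [5, 3, 0, 3, 0, 1, 4, 3]
k=6: data[6] = (4+1)%4 = 1 → [5, 3, 0, 3, 0, 1, 1, 3]
k=7: data[7] = (3+1)%4 = 0 → [5, 3, 0, 3, 0, 1, 1, 0]
sum = 13

13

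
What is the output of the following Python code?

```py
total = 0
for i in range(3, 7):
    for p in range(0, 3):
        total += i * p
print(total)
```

54

i=3,p=0: total = 0+0 = 0
i=3,p=1: total = 0+3 = 3
i=3,p=2: total = 3+6 = 9
i=4,p=0: total = 9+0 = 9
i=4,p=1: total = 9+4 = 13
i=4,p=2: total = 13+8 = 21
i=5,p=0: total = 21+0 = 21
i=5,p=1: total = 21+5 = 26
i=5,p=2: total = 26+10 = 36
i=6,p=0: total = 36+0 = 36
i=6,p=1: total = 36+6 = 42
i=6,p=2: total = 42+12 = 54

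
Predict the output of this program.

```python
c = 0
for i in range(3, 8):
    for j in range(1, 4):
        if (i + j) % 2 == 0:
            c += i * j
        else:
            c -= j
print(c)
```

i=3,j=1: even sum, c = 0+3 = 3
i=3,j=2: odd sum, c = 3-2 = 1
i=3,j=3: even sum, c = 1+9 = 10
i=4,j=1: odd sum, c = 10-1 = 9
i=4,j=2: even sum, c = 9+8 = 17
i=4,j=3: odd sum, c = 17-3 = 14
i=5,j=1: even sum, c = 14+5 = 19
i=5,j=2: odd sum, c = 19-2 = 17
i=5,j=3: even sum, c = 17+15 = 32
i=6,j=1: odd sum, c = 32-1 = 31
i=6,j=2: even sum, c = 31+12 = 43
i=6,j=3: odd sum, c = 43-3 = 40
i=7,j=1: even sum, c = 40+7 = 47
i=7,j=2: odd sum, c = 47-2 = 45
i=7,j=3: even sum, c = 45+21 = 66

66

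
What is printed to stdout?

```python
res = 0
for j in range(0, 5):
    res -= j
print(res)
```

j=0: res = 0-0 = 0
j=1: res = 0-1 = -1
j=2: res = (-1)-2 = -3
j=3: res = (-3)-3 = -6
j=4: res = (-6)-4 = -10

-10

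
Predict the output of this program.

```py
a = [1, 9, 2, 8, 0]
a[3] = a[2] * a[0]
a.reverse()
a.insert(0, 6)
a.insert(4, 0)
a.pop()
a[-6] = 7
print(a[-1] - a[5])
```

0

a[3] = a[2]*a[0] = 2*1 = 2 → [1, 9, 2, 2, 0]
reverse → [0, 2, 2, 9, 1]
insert 6 at 0 → [6, 0, 2, 2, 9, 1]
insert 0 at 4 → [6, 0, 2, 2, 0, 9, 1]
pop() removes 1 → [6, 0, 2, 2, 0, 9]
a[-6] = 7 → [7, 0, 2, 2, 0, 9]
a[-1]-a[5] = 9-9 = 0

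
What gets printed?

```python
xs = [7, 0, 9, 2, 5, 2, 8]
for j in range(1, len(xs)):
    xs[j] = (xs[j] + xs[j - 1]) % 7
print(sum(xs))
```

j=1: xs[1] = (0+7)%7 = 0 → [7, 0, 9, 2, 5, 2, 8]
j=2: xs[2] = (9+0)%7 = 2 → [7, 0, 2, 2, 5, 2, 8]
j=3: xs[3] = (2+2)%7 = 4 → [7, 0, 2, 4, 5, 2, 8]
j=4: xs[4] = (5+4)%7 = 2 → [7, 0, 2, 4, 2, 2, 8]
j=5: xs[5] = (2+2)%7 = 4 → [7, 0, 2, 4, 2, 4, 8]
j=6: xs[6] = (8+4)%7 = 5 → [7, 0, 2, 4, 2, 4, 5]
sum = 24

24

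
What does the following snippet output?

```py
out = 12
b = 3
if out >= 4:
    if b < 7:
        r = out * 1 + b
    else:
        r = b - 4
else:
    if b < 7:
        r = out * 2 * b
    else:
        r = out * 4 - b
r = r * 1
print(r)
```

15

out=12, b=3
out >= 4 is True; b < 7 is True
→ r = out * 1 + b = 15
r = 15*1 = 15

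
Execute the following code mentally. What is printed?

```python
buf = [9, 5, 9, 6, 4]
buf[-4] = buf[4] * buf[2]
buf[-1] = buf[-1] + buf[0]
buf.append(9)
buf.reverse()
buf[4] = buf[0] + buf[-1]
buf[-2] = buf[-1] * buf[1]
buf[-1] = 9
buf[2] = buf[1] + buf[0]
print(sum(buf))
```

buf[-4] = buf[4]*buf[2] = 4*9 = 36 → [9, 36, 9, 6, 4]
buf[-1] = buf[-1]+buf[0] = 4+9 = 13 → [9, 36, 9, 6, 13]
append 9 → [9, 36, 9, 6, 13, 9]
reverse → [9, 13, 6, 9, 36, 9]
buf[4] = buf[0]+buf[-1] = 9+9 = 18 → [9, 13, 6, 9, 18, 9]
buf[-2] = buf[-1]*buf[1] = 9*13 = 117 → [9, 13, 6, 9, 117, 9]
buf[-1] = 9 → [9, 13, 6, 9, 117, 9]
buf[2] = buf[1]+buf[0] = 13+9 = 22 → [9, 13, 22, 9, 117, 9]
sum = 179

179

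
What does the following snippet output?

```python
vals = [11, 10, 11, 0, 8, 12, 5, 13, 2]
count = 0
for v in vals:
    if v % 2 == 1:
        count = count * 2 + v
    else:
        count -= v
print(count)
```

v=11: odd, count = 0*2+11 = 11
v=10: not odd, count = 11-10 = 1
v=11: odd, count = 1*2+11 = 13
v=0: not odd, count = 13-0 = 13
v=8: not odd, count = 13-8 = 5
v=12: not odd, count = 5-12 = -7
v=5: odd, count = (-7)*2+5 = -9
v=13: odd, count = (-9)*2+13 = -5
v=2: not odd, count = (-5)-2 = -7

-7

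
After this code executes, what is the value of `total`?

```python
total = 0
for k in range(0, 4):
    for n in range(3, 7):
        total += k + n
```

96

k=0,n=3: total = 0+3 = 3
k=0,n=4: total = 3+4 = 7
k=0,n=5: total = 7+5 = 12
k=0,n=6: total = 12+6 = 18
k=1,n=3: total = 18+4 = 22
k=1,n=4: total = 22+5 = 27
k=1,n=5: total = 27+6 = 33
k=1,n=6: total = 33+7 = 40
k=2,n=3: total = 40+5 = 45
k=2,n=4: total = 45+6 = 51
k=2,n=5: total = 51+7 = 58
k=2,n=6: total = 58+8 = 66
k=3,n=3: total = 66+6 = 72
k=3,n=4: total = 72+7 = 79
k=3,n=5: total = 79+8 = 87
k=3,n=6: total = 87+9 = 96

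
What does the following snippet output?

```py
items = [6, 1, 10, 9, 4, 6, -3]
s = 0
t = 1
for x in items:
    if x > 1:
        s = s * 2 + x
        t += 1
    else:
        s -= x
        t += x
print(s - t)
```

209

x=6: >1, s = 0*2+6 = 6; t=2
x=1: not >1, s = 6-1 = 5; t=3
x=10: >1, s = 5*2+10 = 20; t=4
x=9: >1, s = 20*2+9 = 49; t=5
x=4: >1, s = 49*2+4 = 102; t=6
x=6: >1, s = 102*2+6 = 210; t=7
x=-3: not >1, s = 210-(-3) = 213; t=4
s-t = 213-4 = 209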